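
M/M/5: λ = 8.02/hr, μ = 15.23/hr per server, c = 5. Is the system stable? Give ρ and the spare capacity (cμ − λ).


Total capacity cμ = 5·15.23 = 76.15/hr
ρ = λ/(cμ) = 8.02/76.15 = 0.1053
Stable ⇔ ρ < 1: YES
Spare capacity = cμ − λ = 76.15 − 8.02 = 68.13/hr

Final: ρ = 0.1053; stable; margin = 68.13/hr


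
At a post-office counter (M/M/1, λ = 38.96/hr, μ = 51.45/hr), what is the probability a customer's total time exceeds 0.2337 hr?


W ~ Exponential(μ−λ) for M/M/1.
μ − λ = 51.45 − 38.96 = 12.4900
P(W > t) = e^{−(μ−λ)t} = e^{−2.9189} = 0.053992

Final: 0.053992


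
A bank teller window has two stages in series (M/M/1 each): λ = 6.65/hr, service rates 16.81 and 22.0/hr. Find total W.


Each node sees arrival rate λ = 6.65/hr (tandem ⇒ throughput preserved).
W₁ = 1/(μ₁−λ) = 1/(16.81−6.65) = 0.09843 hr
W₂ = 1/(μ₂−λ) = 1/(22.0−6.65) = 0.06515 hr
W_total = W₁ + W₂ = 0.09843 + 0.06515 = 0.16357 hr

Final: 0.16357 hr


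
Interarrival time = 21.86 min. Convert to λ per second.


λ = 1/(interarrival time) in consistent units.
1 second = 0.0166667 min, so λ = 0.0166667/21.86 = 0.0007624 per second

Final: 0.0007624 /sec


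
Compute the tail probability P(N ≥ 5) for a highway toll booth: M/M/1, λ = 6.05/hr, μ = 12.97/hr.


ρ = 6.05/12.97 = 0.4665
P(N ≥ n) = ρ^n = 0.4665^5 = 0.022084

Final: 0.022084


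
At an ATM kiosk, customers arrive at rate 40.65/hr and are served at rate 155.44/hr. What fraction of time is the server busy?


ρ = λ/μ = 40.65/155.44 = 0.2615

Final: 0.2615


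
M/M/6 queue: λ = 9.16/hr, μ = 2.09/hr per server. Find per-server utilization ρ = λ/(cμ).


ρ = λ/(cμ) = 9.16/(6·2.09) = 9.16/12.54 = 0.7305

Final: 0.7305


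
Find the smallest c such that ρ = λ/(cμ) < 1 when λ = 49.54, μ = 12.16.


Stability requires cμ > λ ⇔ c > λ/μ.
λ/μ = 49.54/12.16 = 4.0740
Minimum integer c = ⌊4.0740⌋ + 1 = 5
Check: 5·12.16 = 60.80 > 49.54, while 4·12.16 = 48.64 ≤ 49.54

Final: 5 servers


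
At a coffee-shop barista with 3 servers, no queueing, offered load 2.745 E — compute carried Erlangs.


B(3,2.745) = 0.314538 (Erlang-B)
Carried load = a(1 − B) = 2.745·(1 − 0.314538) = 2.745·0.685462 = 1.8816 E

Final: 1.8816 Erlangs


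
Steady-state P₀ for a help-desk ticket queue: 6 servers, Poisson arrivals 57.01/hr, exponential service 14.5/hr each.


a = λ/μ = 57.01/14.5 = 3.9317; ρ = a/c = 0.6553
Σ_{k=0}^{5} a^k/k! (terms k=0..5) = 1.00000 + 3.93172 + 7.72923 + 10.12973 + 9.95683 + 7.82950 = 40.57701
Tail: a^6/(6!(1−ρ)) = 3694.01141/(720·0.3447) = 14.88362
P₀ = 1/(40.57701 + 14.88362) = 1/55.46062 = 0.018031

Final: 0.018031


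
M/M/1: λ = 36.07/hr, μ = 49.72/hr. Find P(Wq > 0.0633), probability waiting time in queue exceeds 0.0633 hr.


ρ = 36.07/49.72 = 0.7255
P(Wq > t) = ρ·e^{−(μ−λ)t} = 0.7255·e^{−0.8640}
= 0.7255·0.421454 = 0.305749

Final: 0.305749


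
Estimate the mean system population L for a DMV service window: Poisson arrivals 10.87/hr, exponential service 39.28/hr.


ρ = λ/μ = 10.87/39.28 = 0.2767
L = ρ/(1−ρ) = 0.2767/(1 − 0.2767) = 0.2767/0.7233 = 0.3826

Final: 0.3826


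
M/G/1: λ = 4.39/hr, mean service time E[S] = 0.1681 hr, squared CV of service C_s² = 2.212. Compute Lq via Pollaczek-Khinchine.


ρ = λ·E[S] = 4.39·0.1681 = 0.7380
Lq = ρ²(1+C_s²)/(2(1−ρ)) = 0.5446·(1+2.212)/(2·0.2620)
= 0.5446·3.2120/0.5241 = 3.33765

Final: 3.33765


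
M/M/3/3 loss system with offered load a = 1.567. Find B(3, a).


B(c,a) = (a^c/c!) / Σ_{k=0}^{c} a^k/k!
a^3/3! = 0.641292
Σ terms (k=0..3): 1.00000 + 1.56700 + 1.22774 + 0.64129 = 4.436036
B = 0.641292/4.436036 = 0.144564

Final: 0.144564


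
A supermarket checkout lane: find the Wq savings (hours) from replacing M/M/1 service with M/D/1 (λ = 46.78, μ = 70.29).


ρ = 46.78/70.29 = 0.6655
Wq(M/M/1) = ρ/(μ−λ) = 0.6655/23.51 = 0.02831 hr
Wq(M/D/1) = ρ/(2(μ−λ)) = 0.01415 hr
Savings = 0.02831 − 0.01415 = 0.01415 hr

Final: 0.01415 hr


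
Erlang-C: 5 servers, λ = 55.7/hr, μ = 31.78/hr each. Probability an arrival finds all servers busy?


a = λ/μ = 1.7527; ρ = a/5 = 0.3505
P₀ = 0.172672 (from M/M/c formula)
C(c,a) = [a^c/(c!(1−ρ))]·P₀ = [16.53890/(120·0.6495)]·0.172672
= 0.21221·0.172672 = 0.036643

Final: 0.036643


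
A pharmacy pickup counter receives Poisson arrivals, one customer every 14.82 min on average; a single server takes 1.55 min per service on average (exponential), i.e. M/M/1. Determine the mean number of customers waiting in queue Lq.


λ = 60/14.82 = 4.0486 /hr
μ = 60/1.55 = 38.7097 /hr
ρ = λ/μ = 4.0486/38.7097 = 0.1046
Lq = ρ²/(1−ρ) = 0.01094/0.8954 = 0.01222

Final: 0.01222


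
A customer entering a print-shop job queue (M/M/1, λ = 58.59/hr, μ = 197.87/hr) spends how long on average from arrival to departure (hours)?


W = 1/(μ−λ) = 1/(197.87 − 58.59) = 1/139.28 = 0.007180 hr

Final: 0.007180 hr


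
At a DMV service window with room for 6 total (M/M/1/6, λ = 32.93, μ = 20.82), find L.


ρ = 32.93/20.82 = 1.5817
L = ρ[1 − (K+1)ρ^K + Kρ^(K+1)] / [(1−ρ)(1−ρ^(K+1))]
Numerator: 1.5817·(1 − 7·15.655467 + 6·24.761505) = 63.235659
Denominator: (-0.5817)·(-23.761505) = 13.820933
L = 63.235659/13.820933 = 4.5754

Final: 4.5754


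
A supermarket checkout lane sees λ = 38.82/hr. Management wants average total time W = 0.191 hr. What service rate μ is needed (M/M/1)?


W = 1/(μ−λ) ⇒ μ − λ = 1/W = 1/0.191 = 5.2356
μ = λ + 1/W = 38.82 + 5.2356 = 44.0556 per hr

Final: 44.0556 /hr


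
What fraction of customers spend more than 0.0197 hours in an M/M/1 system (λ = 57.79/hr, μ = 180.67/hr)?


W ~ Exponential(μ−λ) for M/M/1.
μ − λ = 180.67 − 57.79 = 122.8800
P(W > t) = e^{−(μ−λ)t} = e^{−2.4207} = 0.088856

Final: 0.088856


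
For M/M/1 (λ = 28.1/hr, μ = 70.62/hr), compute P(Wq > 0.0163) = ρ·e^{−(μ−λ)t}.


ρ = 28.1/70.62 = 0.3979
P(Wq > t) = ρ·e^{−(μ−λ)t} = 0.3979·e^{−0.6931}
= 0.3979·0.500036 = 0.198966

Final: 0.198966


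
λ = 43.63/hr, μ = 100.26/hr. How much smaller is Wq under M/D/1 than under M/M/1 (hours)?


ρ = 43.63/100.26 = 0.4352
Wq(M/M/1) = ρ/(μ−λ) = 0.4352/56.63 = 0.007684 hr
Wq(M/D/1) = ρ/(2(μ−λ)) = 0.003842 hr
Savings = 0.007684 − 0.003842 = 0.003842 hr

Final: 0.003842 hr


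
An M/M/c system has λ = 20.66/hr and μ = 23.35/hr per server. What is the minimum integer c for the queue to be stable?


Stability requires cμ > λ ⇔ c > λ/μ.
λ/μ = 20.66/23.35 = 0.8848
Minimum integer c = ⌊0.8848⌋ + 1 = 1
Check: 1·23.35 = 23.35 > 20.66, while 0·23.35 = 0.00 ≤ 20.66

Final: 1 servers


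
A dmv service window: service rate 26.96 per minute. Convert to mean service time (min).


Mean service time = 1/μ = 1/26.96 minute = 0.03709 minute
In minutes: 0.03709 × 1 = 0.03709 min

Final: 0.03709 min


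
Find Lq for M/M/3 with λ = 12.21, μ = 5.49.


a = λ/μ = 2.2240; ρ = a/3 = 0.7413
P₀ = 0.078211
Lq = P₀·a^c·ρ / (c!·(1−ρ)²) = 0.078211·11.00094·0.7413/(6·0.06690)
= 1.58905

Final: 1.58905


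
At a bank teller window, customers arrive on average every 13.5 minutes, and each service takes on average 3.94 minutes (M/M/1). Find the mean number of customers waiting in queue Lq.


λ = 60/13.5 = 4.4444 /hr
μ = 60/3.94 = 15.2284 /hr
ρ = λ/μ = 4.4444/15.2284 = 0.2919
Lq = ρ²/(1−ρ) = 0.08518/0.7081 = 0.1203

Final: 0.1203


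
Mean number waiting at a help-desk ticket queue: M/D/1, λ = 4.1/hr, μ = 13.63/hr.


ρ = 4.1/13.63 = 0.3008
M/D/1: Lq = ρ²/(2(1−ρ)) = 0.09048/(2·0.6992) = 0.06471

Final: 0.06471


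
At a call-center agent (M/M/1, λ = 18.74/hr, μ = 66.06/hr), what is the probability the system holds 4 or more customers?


ρ = 18.74/66.06 = 0.2837
P(N ≥ n) = ρ^n = 0.2837^4 = 0.006476

Final: 0.006476


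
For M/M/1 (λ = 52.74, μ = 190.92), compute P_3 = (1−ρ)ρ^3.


ρ = 52.74/190.92 = 0.2762
P_n = (1−ρ)·ρ^n = (1 − 0.2762)·0.2762^3 = 0.7238·0.021080 = 0.015257

Final: 0.015257


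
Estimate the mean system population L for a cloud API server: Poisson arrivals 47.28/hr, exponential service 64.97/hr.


ρ = λ/μ = 47.28/64.97 = 0.7277
L = ρ/(1−ρ) = 0.7277/(1 − 0.7277) = 0.7277/0.2723 = 2.6727

Final: 2.6727


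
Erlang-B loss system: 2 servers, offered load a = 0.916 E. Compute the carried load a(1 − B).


B(2,0.916) = 0.179629 (Erlang-B)
Carried load = a(1 − B) = 0.916·(1 − 0.179629) = 0.916·0.820371 = 0.7515 E

Final: 0.7515 Erlangs


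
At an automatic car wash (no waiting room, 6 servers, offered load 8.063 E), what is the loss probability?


B(c,a) = (a^c/c!) / Σ_{k=0}^{c} a^k/k!
a^6/6! = 381.634354
Σ terms (k=0..6): 1.00000 + 8.06300 + 32.50598 + 87.36525 + 176.10650 + 283.98935 + 381.63435 = 970.664444
B = 381.634354/970.664444 = 0.393168

Final: 0.393168


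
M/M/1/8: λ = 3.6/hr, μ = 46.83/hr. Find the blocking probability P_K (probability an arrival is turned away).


ρ = λ/μ = 3.6/46.83 = 0.07687
P_K = (1−ρ)ρ^K/(1−ρ^(K+1)) = (0.9231·0.000000001220)/(1 − 9.376e-11)
= 0.000000001126/1.000000 = 0.000000001126

Final: 0.000000001126


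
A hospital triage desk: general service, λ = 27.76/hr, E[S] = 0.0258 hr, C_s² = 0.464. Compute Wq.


ρ = λ·E[S] = 27.76·0.0258 = 0.7162
E[S²] = E[S]²(1+C_s²) = 0.0258²·(1+0.464) = 0.0009745
Wq = λ·E[S²]/(2(1−ρ)) = 27.76·0.0009745/(2·0.2838) = 0.04766 hr

Final: 0.04766 hr


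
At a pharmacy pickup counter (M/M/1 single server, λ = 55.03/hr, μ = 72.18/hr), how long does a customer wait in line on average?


ρ = 55.03/72.18 = 0.7624
Wq = ρ/(μ−λ) = 0.7624/(72.18 − 55.03) = 0.7624/17.15 = 0.04445 hr

Final: 0.04445 hr


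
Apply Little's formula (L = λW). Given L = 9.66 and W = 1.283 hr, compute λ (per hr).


λ = L/W = 9.66/1.283 = 7.5292 /hr

Final: 7.5292 /hr


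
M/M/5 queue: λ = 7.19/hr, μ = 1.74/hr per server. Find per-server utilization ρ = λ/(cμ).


ρ = λ/(cμ) = 7.19/(5·1.74) = 7.19/8.70 = 0.8264

Final: 0.8264


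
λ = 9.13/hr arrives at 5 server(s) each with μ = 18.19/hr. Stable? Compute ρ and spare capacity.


Total capacity cμ = 5·18.19 = 90.95/hr
ρ = λ/(cμ) = 9.13/90.95 = 0.1004
Stable ⇔ ρ < 1: YES
Spare capacity = cμ − λ = 90.95 − 9.13 = 81.82/hr

Final: ρ = 0.1004; stable; margin = 81.82/hr


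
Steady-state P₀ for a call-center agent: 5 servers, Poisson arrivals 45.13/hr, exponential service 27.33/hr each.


a = λ/μ = 45.13/27.33 = 1.6513; ρ = a/c = 0.3303
Σ_{k=0}^{4} a^k/k! (terms k=0..4) = 1.00000 + 1.65130 + 1.36339 + 0.75046 + 0.30981 = 5.07496
Tail: a^5/(5!(1−ρ)) = 12.27802/(120·0.6697) = 0.15277
P₀ = 1/(5.07496 + 0.15277) = 1/5.22773 = 0.191288

Final: 0.191288


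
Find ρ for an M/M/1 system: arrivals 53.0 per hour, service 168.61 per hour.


ρ = λ/μ = 53.0/168.61 = 0.3143

Final: 0.3143


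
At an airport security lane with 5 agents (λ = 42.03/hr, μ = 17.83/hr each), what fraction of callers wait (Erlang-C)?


a = λ/μ = 2.3573; ρ = a/5 = 0.4715
P₀ = 0.092999 (from M/M/c formula)
C(c,a) = [a^c/(c!(1−ρ))]·P₀ = [72.78472/(120·0.5285)]·0.092999
= 1.14756·0.092999 = 0.106722

Final: 0.106722


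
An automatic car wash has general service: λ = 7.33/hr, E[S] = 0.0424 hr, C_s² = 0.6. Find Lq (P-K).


ρ = λ·E[S] = 7.33·0.0424 = 0.3108
Lq = ρ²(1+C_s²)/(2(1−ρ)) = 0.09659·(1+0.6)/(2·0.6892)
= 0.09659·1.6000/1.3784 = 0.11212

Final: 0.11212


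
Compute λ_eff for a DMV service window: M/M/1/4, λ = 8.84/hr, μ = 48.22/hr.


ρ = 0.1833; P_K = (1−ρ)ρ^4/(1−ρ^5) = 0.0009227
λ_eff = λ(1 − P_K) = 8.84·(1 − 0.0009227) = 8.84·0.999077 = 8.8318 /hr

Final: 8.8318 /hr


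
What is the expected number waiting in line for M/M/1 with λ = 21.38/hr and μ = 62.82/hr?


ρ = 21.38/62.82 = 0.3403
Lq = ρ²/(1−ρ) = 0.1158/0.6597 = 0.1756

Final: 0.1756


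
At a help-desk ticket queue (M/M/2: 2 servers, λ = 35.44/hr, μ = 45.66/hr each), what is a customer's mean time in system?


a = 0.7762; ρ = 0.3881; P₀ = 0.440833
Lq = P₀·a^c·ρ/(c!(1−ρ)²) = 0.13763
Wq = Lq/λ = 0.13763/35.44 = 0.003883 hr
W = Wq + 1/μ = 0.003883 + 0.02190 = 0.02578 hr

Final: 0.02578 hr


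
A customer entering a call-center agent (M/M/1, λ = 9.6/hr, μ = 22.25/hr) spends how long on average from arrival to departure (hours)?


W = 1/(μ−λ) = 1/(22.25 − 9.6) = 1/12.65 = 0.07905 hr

Final: 0.07905 hr


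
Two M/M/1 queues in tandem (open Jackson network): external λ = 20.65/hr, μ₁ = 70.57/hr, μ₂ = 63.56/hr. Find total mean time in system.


Each node sees arrival rate λ = 20.65/hr (tandem ⇒ throughput preserved).
W₁ = 1/(μ₁−λ) = 1/(70.57−20.65) = 0.02003 hr
W₂ = 1/(μ₂−λ) = 1/(63.56−20.65) = 0.02330 hr
W_total = W₁ + W₂ = 0.02003 + 0.02330 = 0.04334 hr

Final: 0.04334 hr


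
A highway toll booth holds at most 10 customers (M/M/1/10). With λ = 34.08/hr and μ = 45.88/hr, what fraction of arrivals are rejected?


ρ = λ/μ = 34.08/45.88 = 0.7428
P_K = (1−ρ)ρ^K/(1−ρ^(K+1)) = (0.2572·0.051140)/(1 − 0.037987)
= 0.013153/0.962013 = 0.013672

Final: 0.013672


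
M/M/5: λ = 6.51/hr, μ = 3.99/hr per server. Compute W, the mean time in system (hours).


a = 1.6316; ρ = 0.3263; P₀ = 0.195130
Lq = P₀·a^c·ρ/(c!(1−ρ)²) = 0.01352
Wq = Lq/λ = 0.01352/6.51 = 0.002076 hr
W = Wq + 1/μ = 0.002076 + 0.25063 = 0.25270 hr

Final: 0.25270 hr


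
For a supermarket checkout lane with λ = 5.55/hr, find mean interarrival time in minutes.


Mean interarrival time = 1/λ = 1/5.55 hour = 0.18018 hour
In minutes: 0.18018 × 60 = 10.8108 min

Final: 10.8108 min


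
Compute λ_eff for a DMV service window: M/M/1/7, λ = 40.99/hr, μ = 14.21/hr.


ρ = 2.8846; P_K = (1−ρ)ρ^7/(1−ρ^8) = 0.653466
λ_eff = λ(1 − P_K) = 40.99·(1 − 0.653466) = 40.99·0.346534 = 14.2044 /hr

Final: 14.2044 /hr


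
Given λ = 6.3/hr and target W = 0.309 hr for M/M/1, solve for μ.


W = 1/(μ−λ) ⇒ μ − λ = 1/W = 1/0.309 = 3.2362
μ = λ + 1/W = 6.3 + 3.2362 = 9.5362 per hr

Final: 9.5362 /hr


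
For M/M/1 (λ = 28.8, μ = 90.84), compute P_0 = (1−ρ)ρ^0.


ρ = 28.8/90.84 = 0.3170
P_n = (1−ρ)·ρ^n = (1 − 0.3170)·0.3170^0 = 0.6830·1.000000 = 0.682959

Final: 0.682959


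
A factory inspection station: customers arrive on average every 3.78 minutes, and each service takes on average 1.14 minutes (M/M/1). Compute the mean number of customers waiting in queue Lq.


λ = 60/3.78 = 15.8730 /hr
μ = 60/1.14 = 52.6316 /hr
ρ = λ/μ = 15.8730/52.6316 = 0.3016
Lq = ρ²/(1−ρ) = 0.09095/0.6984 = 0.1302

Final: 0.1302


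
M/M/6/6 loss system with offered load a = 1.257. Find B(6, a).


B(c,a) = (a^c/c!) / Σ_{k=0}^{c} a^k/k!
a^6/6! = 0.005479
Σ terms (k=0..6): 1.00000 + 1.25700 + 0.79002 + 0.33102 + 0.10402 + 0.02615 + 0.005479 = 3.513698
B = 0.005479/3.513698 = 0.001559

Final: 0.001559


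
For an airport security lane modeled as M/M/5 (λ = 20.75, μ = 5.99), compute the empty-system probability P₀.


a = λ/μ = 20.75/5.99 = 3.4641; ρ = a/c = 0.6928
Σ_{k=0}^{4} a^k/k! (terms k=0..4) = 1.00000 + 3.46411 + 6.00002 + 6.92823 + 6.00004 = 23.39240
Tail: a^5/(5!(1−ρ)) = 498.83440/(120·0.3072) = 13.53269
P₀ = 1/(23.39240 + 13.53269) = 1/36.92509 = 0.027082

Final: 0.027082


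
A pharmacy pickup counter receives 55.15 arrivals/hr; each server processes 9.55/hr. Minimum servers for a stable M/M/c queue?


Stability requires cμ > λ ⇔ c > λ/μ.
λ/μ = 55.15/9.55 = 5.7749
Minimum integer c = ⌊5.7749⌋ + 1 = 6
Check: 6·9.55 = 57.30 > 55.15, while 5·9.55 = 47.75 ≤ 55.15

Final: 6 servers


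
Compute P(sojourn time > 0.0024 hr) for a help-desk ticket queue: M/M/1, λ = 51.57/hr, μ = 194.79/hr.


W ~ Exponential(μ−λ) for M/M/1.
μ − λ = 194.79 − 51.57 = 143.2200
P(W > t) = e^{−(μ−λ)t} = e^{−0.3437} = 0.709122

Final: 0.709122


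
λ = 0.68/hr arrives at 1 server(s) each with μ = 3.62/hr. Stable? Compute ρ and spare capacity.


Total capacity cμ = 1·3.62 = 3.62/hr
ρ = λ/(cμ) = 0.68/3.62 = 0.1878
Stable ⇔ ρ < 1: YES
Spare capacity = cμ − λ = 3.62 − 0.68 = 2.94/hr

Final: ρ = 0.1878; stable; margin = 2.94/hr


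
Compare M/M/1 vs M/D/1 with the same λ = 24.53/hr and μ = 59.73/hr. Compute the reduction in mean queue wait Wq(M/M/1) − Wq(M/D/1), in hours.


ρ = 24.53/59.73 = 0.4107
Wq(M/M/1) = ρ/(μ−λ) = 0.4107/35.20 = 0.01167 hr
Wq(M/D/1) = ρ/(2(μ−λ)) = 0.005834 hr
Savings = 0.01167 − 0.005834 = 0.005834 hr

Final: 0.005834 hr


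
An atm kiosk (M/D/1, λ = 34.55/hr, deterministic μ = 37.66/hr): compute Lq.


ρ = 34.55/37.66 = 0.9174
M/D/1: Lq = ρ²/(2(1−ρ)) = 0.8417/(2·0.08258) = 5.09595

Final: 5.09595


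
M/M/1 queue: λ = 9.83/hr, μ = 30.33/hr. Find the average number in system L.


ρ = λ/μ = 9.83/30.33 = 0.3241
L = ρ/(1−ρ) = 0.3241/(1 − 0.3241) = 0.3241/0.6759 = 0.4795

Final: 0.4795


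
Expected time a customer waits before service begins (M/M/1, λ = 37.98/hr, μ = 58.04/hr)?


ρ = 37.98/58.04 = 0.6544
Wq = ρ/(μ−λ) = 0.6544/(58.04 − 37.98) = 0.6544/20.06 = 0.03262 hr

Final: 0.03262 hr


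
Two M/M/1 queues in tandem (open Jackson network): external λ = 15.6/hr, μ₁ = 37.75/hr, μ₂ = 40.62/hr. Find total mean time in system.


Each node sees arrival rate λ = 15.6/hr (tandem ⇒ throughput preserved).
W₁ = 1/(μ₁−λ) = 1/(37.75−15.6) = 0.04515 hr
W₂ = 1/(μ₂−λ) = 1/(40.62−15.6) = 0.03997 hr
W_total = W₁ + W₂ = 0.04515 + 0.03997 = 0.08511 hr

Final: 0.08511 hr


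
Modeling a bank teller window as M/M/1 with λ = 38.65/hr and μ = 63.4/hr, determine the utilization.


ρ = λ/μ = 38.65/63.4 = 0.6096

Final: 0.6096


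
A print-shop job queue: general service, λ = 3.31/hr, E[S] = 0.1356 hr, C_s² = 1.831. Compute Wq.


ρ = λ·E[S] = 3.31·0.1356 = 0.4488
E[S²] = E[S]²(1+C_s²) = 0.1356²·(1+1.831) = 0.052055
Wq = λ·E[S²]/(2(1−ρ)) = 3.31·0.052055/(2·0.5512) = 0.15631 hr

Final: 0.15631 hr


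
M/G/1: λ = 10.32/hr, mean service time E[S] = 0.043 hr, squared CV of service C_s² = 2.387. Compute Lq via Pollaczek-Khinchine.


ρ = λ·E[S] = 10.32·0.043 = 0.4438
Lq = ρ²(1+C_s²)/(2(1−ρ)) = 0.1969·(1+2.387)/(2·0.5562)
= 0.1969·3.3870/1.1125 = 0.59954

Final: 0.59954


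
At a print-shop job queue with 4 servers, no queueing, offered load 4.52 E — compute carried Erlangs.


B(4,4.52) = 0.358460 (Erlang-B)
Carried load = a(1 − B) = 4.52·(1 − 0.358460) = 4.52·0.641540 = 2.8998 E

Final: 2.8998 Erlangs


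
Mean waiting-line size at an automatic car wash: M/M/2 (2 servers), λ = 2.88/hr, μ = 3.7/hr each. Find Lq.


a = λ/μ = 0.7784; ρ = a/2 = 0.3892
P₀ = 0.439689
Lq = P₀·a^c·ρ / (c!·(1−ρ)²) = 0.439689·0.60587·0.3892/(2·0.37309)
= 0.13895

Final: 0.13895


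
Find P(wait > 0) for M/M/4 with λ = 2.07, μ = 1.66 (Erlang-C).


a = λ/μ = 1.2470; ρ = a/4 = 0.3117
P₀ = 0.286202 (from M/M/c formula)
C(c,a) = [a^c/(c!(1−ρ))]·P₀ = [2.41796/(24·0.6883)]·0.286202
= 0.14638·0.286202 = 0.041895

Final: 0.041895


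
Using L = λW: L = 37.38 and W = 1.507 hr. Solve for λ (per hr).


λ = L/W = 37.38/1.507 = 24.8042 /hr

Final: 24.8042 /hr


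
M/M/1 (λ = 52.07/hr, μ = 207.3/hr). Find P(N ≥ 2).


ρ = 52.07/207.3 = 0.2512
P(N ≥ n) = ρ^n = 0.2512^2 = 0.063092

Final: 0.063092


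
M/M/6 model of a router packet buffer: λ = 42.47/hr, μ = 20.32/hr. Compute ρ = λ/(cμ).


ρ = λ/(cμ) = 42.47/(6·20.32) = 42.47/121.92 = 0.3483

Final: 0.3483


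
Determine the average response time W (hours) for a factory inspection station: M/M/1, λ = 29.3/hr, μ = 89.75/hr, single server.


W = 1/(μ−λ) = 1/(89.75 − 29.3) = 1/60.45 = 0.01654 hr

Final: 0.01654 hr


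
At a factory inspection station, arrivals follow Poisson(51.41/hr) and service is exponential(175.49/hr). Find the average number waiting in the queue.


ρ = 51.41/175.49 = 0.2930
Lq = ρ²/(1−ρ) = 0.08582/0.7070 = 0.1214

Final: 0.1214


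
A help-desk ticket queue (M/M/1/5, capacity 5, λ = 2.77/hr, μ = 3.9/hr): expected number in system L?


ρ = 2.77/3.9 = 0.7103
L = ρ[1 − (K+1)ρ^K + Kρ^(K+1)] / [(1−ρ)(1−ρ^(K+1))]
Numerator: 0.7103·(1 − 6·0.180749 + 5·0.128378) = 0.395895
Denominator: (0.2897)·(0.871622) = 0.252547
L = 0.395895/0.252547 = 1.5676

Final: 1.5676


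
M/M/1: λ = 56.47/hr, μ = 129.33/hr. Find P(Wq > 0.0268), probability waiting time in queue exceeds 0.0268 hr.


ρ = 56.47/129.33 = 0.4366
P(Wq > t) = ρ·e^{−(μ−λ)t} = 0.4366·e^{−1.9526}
= 0.4366·0.141898 = 0.061958

Final: 0.061958


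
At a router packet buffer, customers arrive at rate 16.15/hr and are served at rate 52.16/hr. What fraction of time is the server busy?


ρ = λ/μ = 16.15/52.16 = 0.3096

Final: 0.3096


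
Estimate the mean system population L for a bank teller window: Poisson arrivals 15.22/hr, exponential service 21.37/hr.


ρ = λ/μ = 15.22/21.37 = 0.7122
L = ρ/(1−ρ) = 0.7122/(1 − 0.7122) = 0.7122/0.2878 = 2.4748

Final: 2.4748


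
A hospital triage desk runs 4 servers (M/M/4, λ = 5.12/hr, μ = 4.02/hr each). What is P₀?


a = λ/μ = 5.12/4.02 = 1.2736; ρ = a/c = 0.3184
Σ_{k=0}^{3} a^k/k! (terms k=0..3) = 1.00000 + 1.27363 + 0.81107 + 0.34433 = 3.42904
Tail: a^4/(4!(1−ρ)) = 2.63133/(24·0.6816) = 0.16086
P₀ = 1/(3.42904 + 0.16086) = 1/3.58989 = 0.278560

Final: 0.278560


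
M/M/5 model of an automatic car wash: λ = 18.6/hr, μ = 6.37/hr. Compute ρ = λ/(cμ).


ρ = λ/(cμ) = 18.6/(5·6.37) = 18.6/31.85 = 0.5840

Final: 0.5840


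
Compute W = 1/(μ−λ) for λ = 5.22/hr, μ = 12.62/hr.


W = 1/(μ−λ) = 1/(12.62 − 5.22) = 1/7.40 = 0.1351 hr

Final: 0.1351 hr


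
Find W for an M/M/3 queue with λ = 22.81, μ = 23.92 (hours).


a = 0.9536; ρ = 0.3179; P₀ = 0.381659
Lq = P₀·a^c·ρ/(c!(1−ρ)²) = 0.03768
Wq = Lq/λ = 0.03768/22.81 = 0.001652 hr
W = Wq + 1/μ = 0.001652 + 0.04181 = 0.04346 hr

Final: 0.04346 hr


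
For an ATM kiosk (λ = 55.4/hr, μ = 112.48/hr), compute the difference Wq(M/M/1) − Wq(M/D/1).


ρ = 55.4/112.48 = 0.4925
Wq(M/M/1) = ρ/(μ−λ) = 0.4925/57.08 = 0.008629 hr
Wq(M/D/1) = ρ/(2(μ−λ)) = 0.004314 hr
Savings = 0.008629 − 0.004314 = 0.004314 hr

Final: 0.004314 hr


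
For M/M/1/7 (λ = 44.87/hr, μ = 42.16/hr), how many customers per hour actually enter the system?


ρ = 1.0643; P_K = (1−ρ)ρ^7/(1−ρ^8) = 0.153882
λ_eff = λ(1 − P_K) = 44.87·(1 − 0.153882) = 44.87·0.846118 = 37.9653 /hr

Final: 37.9653 /hr


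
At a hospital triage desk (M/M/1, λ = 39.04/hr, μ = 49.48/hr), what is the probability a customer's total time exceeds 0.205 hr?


W ~ Exponential(μ−λ) for M/M/1.
μ − λ = 49.48 − 39.04 = 10.4400
P(W > t) = e^{−(μ−λ)t} = e^{−2.1402} = 0.117631

Final: 0.117631


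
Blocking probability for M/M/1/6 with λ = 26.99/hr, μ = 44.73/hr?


ρ = λ/μ = 26.99/44.73 = 0.6034
P_K = (1−ρ)ρ^K/(1−ρ^(K+1)) = (0.3966·0.048264)/(1 − 0.029122)
= 0.019142/0.970878 = 0.019716

Final: 0.019716


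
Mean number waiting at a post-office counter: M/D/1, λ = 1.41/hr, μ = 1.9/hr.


ρ = 1.41/1.9 = 0.7421
M/D/1: Lq = ρ²/(2(1−ρ)) = 0.5507/(2·0.2579) = 1.06772

Final: 1.06772


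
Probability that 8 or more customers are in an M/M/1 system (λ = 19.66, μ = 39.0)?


ρ = 19.66/39.0 = 0.5041
P(N ≥ n) = ρ^n = 0.5041^8 = 0.004170

Final: 0.004170


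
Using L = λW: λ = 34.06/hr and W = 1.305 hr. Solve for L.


L = λW = 34.06·1.305 = 44.4483

Final: 44.4483


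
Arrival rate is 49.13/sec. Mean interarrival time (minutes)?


Mean interarrival time = 1/λ = 1/49.13 second = 0.02035 second
In minutes: 0.02035 × 0.0166667 = 0.0003392 min

Final: 0.0003392 min


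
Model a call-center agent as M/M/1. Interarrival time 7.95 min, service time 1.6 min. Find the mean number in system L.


λ = 60/7.95 = 7.5472 /hr
μ = 60/1.6 = 37.5000 /hr
ρ = λ/μ = 7.5472/37.5000 = 0.2013
L = ρ/(1−ρ) = 0.2013/0.7987 = 0.2520

Final: 0.2520


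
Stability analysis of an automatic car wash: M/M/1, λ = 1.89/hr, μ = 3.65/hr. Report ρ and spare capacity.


Total capacity cμ = 1·3.65 = 3.65/hr
ρ = λ/(cμ) = 1.89/3.65 = 0.5178
Stable ⇔ ρ < 1: YES
Spare capacity = cμ − λ = 3.65 − 1.89 = 1.76/hr

Final: ρ = 0.5178; stable; margin = 1.76/hr


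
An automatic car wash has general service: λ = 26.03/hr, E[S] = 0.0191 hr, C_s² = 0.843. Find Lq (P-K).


ρ = λ·E[S] = 26.03·0.0191 = 0.4972
Lq = ρ²(1+C_s²)/(2(1−ρ)) = 0.2472·(1+0.843)/(2·0.5028)
= 0.2472·1.8430/1.0057 = 0.45299

Final: 0.45299


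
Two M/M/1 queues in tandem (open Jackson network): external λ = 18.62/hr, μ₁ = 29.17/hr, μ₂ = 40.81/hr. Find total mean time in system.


Each node sees arrival rate λ = 18.62/hr (tandem ⇒ throughput preserved).
W₁ = 1/(μ₁−λ) = 1/(29.17−18.62) = 0.09479 hr
W₂ = 1/(μ₂−λ) = 1/(40.81−18.62) = 0.04507 hr
W_total = W₁ + W₂ = 0.09479 + 0.04507 = 0.13985 hr

Final: 0.13985 hr


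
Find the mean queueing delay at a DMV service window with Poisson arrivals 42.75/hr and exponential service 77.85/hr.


ρ = 42.75/77.85 = 0.5491
Wq = ρ/(μ−λ) = 0.5491/(77.85 − 42.75) = 0.5491/35.10 = 0.01564 hr

Final: 0.01564 hr


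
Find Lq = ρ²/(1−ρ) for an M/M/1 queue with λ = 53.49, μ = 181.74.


ρ = 53.49/181.74 = 0.2943
Lq = ρ²/(1−ρ) = 0.08663/0.7057 = 0.1228

Final: 0.1228


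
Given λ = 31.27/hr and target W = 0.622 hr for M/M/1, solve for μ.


W = 1/(μ−λ) ⇒ μ − λ = 1/W = 1/0.622 = 1.6077
μ = λ + 1/W = 31.27 + 1.6077 = 32.8777 per hr

Final: 32.8777 /hr


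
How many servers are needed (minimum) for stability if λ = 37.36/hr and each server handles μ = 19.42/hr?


Stability requires cμ > λ ⇔ c > λ/μ.
λ/μ = 37.36/19.42 = 1.9238
Minimum integer c = ⌊1.9238⌋ + 1 = 2
Check: 2·19.42 = 38.84 > 37.36, while 1·19.42 = 19.42 ≤ 37.36

Final: 2 servers


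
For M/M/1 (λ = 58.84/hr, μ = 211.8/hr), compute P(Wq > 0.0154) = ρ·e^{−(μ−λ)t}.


ρ = 58.84/211.8 = 0.2778
P(Wq > t) = ρ·e^{−(μ−λ)t} = 0.2778·e^{−2.3556}
= 0.2778·0.094838 = 0.026347

Final: 0.026347


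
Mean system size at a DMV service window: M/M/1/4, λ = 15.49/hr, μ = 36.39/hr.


ρ = 15.49/36.39 = 0.4257
L = ρ[1 − (K+1)ρ^K + Kρ^(K+1)] / [(1−ρ)(1−ρ^(K+1))]
Numerator: 0.4257·(1 − 5·0.032830 + 4·0.013975) = 0.379587
Denominator: (0.5743)·(0.986025) = 0.566307
L = 0.379587/0.566307 = 0.6703

Final: 0.6703


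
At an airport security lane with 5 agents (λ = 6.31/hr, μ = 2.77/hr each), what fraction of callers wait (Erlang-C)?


a = λ/μ = 2.2780; ρ = a/5 = 0.4556
P₀ = 0.100973 (from M/M/c formula)
C(c,a) = [a^c/(c!(1−ρ))]·P₀ = [61.34059/(120·0.5444)]·0.100973
= 0.93896·0.100973 = 0.094809

Final: 0.094809


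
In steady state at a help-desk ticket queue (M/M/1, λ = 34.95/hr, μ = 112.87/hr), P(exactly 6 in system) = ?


ρ = 34.95/112.87 = 0.3096
P_n = (1−ρ)·ρ^n = (1 − 0.3096)·0.3096^6 = 0.6904·0.0008815 = 0.0006085

Final: 0.0006085


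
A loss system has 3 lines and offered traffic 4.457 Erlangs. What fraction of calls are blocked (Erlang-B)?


B(c,a) = (a^c/c!) / Σ_{k=0}^{c} a^k/k!
a^3/3! = 14.756272
Σ terms (k=0..3): 1.00000 + 4.45700 + 9.93242 + 14.75627 = 30.145696
B = 14.756272/30.145696 = 0.489498

Final: 0.489498


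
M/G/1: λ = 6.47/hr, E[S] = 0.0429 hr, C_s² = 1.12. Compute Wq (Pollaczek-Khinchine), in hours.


ρ = λ·E[S] = 6.47·0.0429 = 0.2776
E[S²] = E[S]²(1+C_s²) = 0.0429²·(1+1.12) = 0.003902
Wq = λ·E[S²]/(2(1−ρ)) = 6.47·0.003902/(2·0.7224) = 0.01747 hr

Final: 0.01747 hr


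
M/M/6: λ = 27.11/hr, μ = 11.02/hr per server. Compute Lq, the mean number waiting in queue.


a = λ/μ = 2.4601; ρ = a/6 = 0.4100
P₀ = 0.084989
Lq = P₀·a^c·ρ / (c!·(1−ρ)²) = 0.084989·221.66011·0.4100/(720·0.34809)
= 0.03082

Final: 0.03082


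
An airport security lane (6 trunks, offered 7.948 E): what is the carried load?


B(6,7.948) = 0.386909 (Erlang-B)
Carried load = a(1 − B) = 7.948·(1 − 0.386909) = 7.948·0.613091 = 4.8728 E

Final: 4.8728 Erlangs


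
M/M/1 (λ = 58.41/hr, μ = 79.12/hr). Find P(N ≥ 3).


ρ = 58.41/79.12 = 0.7382
P(N ≥ n) = ρ^n = 0.7382^3 = 0.402349

Final: 0.402349


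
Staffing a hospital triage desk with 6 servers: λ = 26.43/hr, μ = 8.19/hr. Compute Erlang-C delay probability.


a = λ/μ = 3.2271; ρ = a/6 = 0.5379
P₀ = 0.038661 (from M/M/c formula)
C(c,a) = [a^c/(c!(1−ρ))]·P₀ = [1129.48266/(720·0.4621)]·0.038661
= 3.39442·0.038661 = 0.131233

Final: 0.131233


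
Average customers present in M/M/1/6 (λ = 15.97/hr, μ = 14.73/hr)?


ρ = 15.97/14.73 = 1.0842
L = ρ[1 − (K+1)ρ^K + Kρ^(K+1)] / [(1−ρ)(1−ρ^(K+1))]
Numerator: 1.0842·(1 − 7·1.624101 + 6·1.760821) = 0.212737
Denominator: (-0.08418)·(-0.760821) = 0.064047
L = 0.212737/0.064047 = 3.3216

Final: 3.3216


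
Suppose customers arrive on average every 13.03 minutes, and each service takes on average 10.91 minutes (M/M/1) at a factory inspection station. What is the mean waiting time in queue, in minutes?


λ = 60/13.03 = 4.6048 /hr
μ = 60/10.91 = 5.4995 /hr
ρ = λ/μ = 4.6048/5.4995 = 0.8373
Wq = ρ/(μ−λ) = 0.8373/(5.4995−4.6048) = 0.93576 hr
In minutes: 0.93576·60 = 56.145 min

Final: 56.145 min


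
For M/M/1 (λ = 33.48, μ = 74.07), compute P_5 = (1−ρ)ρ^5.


ρ = 33.48/74.07 = 0.4520
P_n = (1−ρ)·ρ^n = (1 − 0.4520)·0.4520^5 = 0.5480·0.018868 = 0.010339

Final: 0.010339


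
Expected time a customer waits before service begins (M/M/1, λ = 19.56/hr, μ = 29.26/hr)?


ρ = 19.56/29.26 = 0.6685
Wq = ρ/(μ−λ) = 0.6685/(29.26 − 19.56) = 0.6685/9.70 = 0.06892 hr

Final: 0.06892 hr


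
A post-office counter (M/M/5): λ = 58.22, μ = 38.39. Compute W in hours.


a = 1.5165; ρ = 0.3033; P₀ = 0.219099
Lq = P₀·a^c·ρ/(c!(1−ρ)²) = 0.009152
Wq = Lq/λ = 0.009152/58.22 = 0.0001572 hr
W = Wq + 1/μ = 0.0001572 + 0.02605 = 0.02621 hr

Final: 0.02621 hr


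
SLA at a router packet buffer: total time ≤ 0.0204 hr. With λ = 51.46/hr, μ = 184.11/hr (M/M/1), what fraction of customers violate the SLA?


W ~ Exponential(μ−λ) for M/M/1.
μ − λ = 184.11 − 51.46 = 132.6500
P(W > t) = e^{−(μ−λ)t} = e^{−2.7061} = 0.066799

Final: 0.066799


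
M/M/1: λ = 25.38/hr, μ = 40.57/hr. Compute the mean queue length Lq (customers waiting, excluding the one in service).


ρ = 25.38/40.57 = 0.6256
Lq = ρ²/(1−ρ) = 0.3914/0.3744 = 1.0453

Final: 1.0453


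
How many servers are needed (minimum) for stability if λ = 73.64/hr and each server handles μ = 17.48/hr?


Stability requires cμ > λ ⇔ c > λ/μ.
λ/μ = 73.64/17.48 = 4.2128
Minimum integer c = ⌊4.2128⌋ + 1 = 5
Check: 5·17.48 = 87.40 > 73.64, while 4·17.48 = 69.92 ≤ 73.64

Final: 5 servers


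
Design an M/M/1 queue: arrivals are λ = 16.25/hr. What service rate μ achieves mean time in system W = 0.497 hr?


W = 1/(μ−λ) ⇒ μ − λ = 1/W = 1/0.497 = 2.0121
μ = λ + 1/W = 16.25 + 2.0121 = 18.2621 per hr

Final: 18.2621 /hr


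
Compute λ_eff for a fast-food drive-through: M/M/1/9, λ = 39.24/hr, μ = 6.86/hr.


ρ = 5.7201; P_K = (1−ρ)ρ^9/(1−ρ^10) = 0.825178
λ_eff = λ(1 − P_K) = 39.24·(1 − 0.825178) = 39.24·0.174822 = 6.8600 /hr

Final: 6.8600 /hr


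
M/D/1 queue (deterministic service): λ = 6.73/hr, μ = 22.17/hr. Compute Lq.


ρ = 6.73/22.17 = 0.3036
M/D/1: Lq = ρ²/(2(1−ρ)) = 0.09215/(2·0.6964) = 0.06616

Final: 0.06616


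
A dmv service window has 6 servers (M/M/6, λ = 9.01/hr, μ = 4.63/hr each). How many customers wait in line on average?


a = λ/μ = 1.9460; ρ = a/6 = 0.3243
P₀ = 0.142665
Lq = P₀·a^c·ρ / (c!·(1−ρ)²) = 0.142665·54.30787·0.3243/(720·0.45652)
= 0.007645

Final: 0.007645


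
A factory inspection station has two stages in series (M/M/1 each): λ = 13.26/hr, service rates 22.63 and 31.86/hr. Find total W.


Each node sees arrival rate λ = 13.26/hr (tandem ⇒ throughput preserved).
W₁ = 1/(μ₁−λ) = 1/(22.63−13.26) = 0.10672 hr
W₂ = 1/(μ₂−λ) = 1/(31.86−13.26) = 0.05376 hr
W_total = W₁ + W₂ = 0.10672 + 0.05376 = 0.16049 hr

Final: 0.16049 hr


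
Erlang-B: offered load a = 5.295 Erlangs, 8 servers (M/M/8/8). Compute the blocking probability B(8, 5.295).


B(c,a) = (a^c/c!) / Σ_{k=0}^{c} a^k/k!
a^8/8! = 15.325237
Σ terms (k=0..8): 1.00000 + 5.29500 + 14.01851 + 24.74267 + 32.75312 + 34.68555 + 30.61000 + 23.15428 + 15.32524 = 181.584362
B = 15.325237/181.584362 = 0.084397

Final: 0.084397


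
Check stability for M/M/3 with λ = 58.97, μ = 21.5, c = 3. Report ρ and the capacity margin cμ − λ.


Total capacity cμ = 3·21.5 = 64.50/hr
ρ = λ/(cμ) = 58.97/64.50 = 0.9143
Stable ⇔ ρ < 1: YES
Spare capacity = cμ − λ = 64.50 − 58.97 = 5.53/hr

Final: ρ = 0.9143; stable; margin = 5.53/hr


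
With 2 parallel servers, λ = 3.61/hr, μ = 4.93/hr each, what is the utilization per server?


ρ = λ/(cμ) = 3.61/(2·4.93) = 3.61/9.86 = 0.3661

Final: 0.3661


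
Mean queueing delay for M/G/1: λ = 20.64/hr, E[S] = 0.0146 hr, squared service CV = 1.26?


ρ = λ·E[S] = 20.64·0.0146 = 0.3013
E[S²] = E[S]²(1+C_s²) = 0.0146²·(1+1.26) = 0.0004817
Wq = λ·E[S²]/(2(1−ρ)) = 20.64·0.0004817/(2·0.6987) = 0.007116 hr

Final: 0.007116 hr


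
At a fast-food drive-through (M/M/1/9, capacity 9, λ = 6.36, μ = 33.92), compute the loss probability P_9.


ρ = λ/μ = 6.36/33.92 = 0.1875
P_K = (1−ρ)ρ^K/(1−ρ^(K+1)) = (0.8125·0.0000002864)/(1 − 0.00000005370)
= 0.0000002327/1.000000 = 0.0000002327

Final: 0.0000002327


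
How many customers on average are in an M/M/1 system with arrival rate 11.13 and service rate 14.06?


ρ = λ/μ = 11.13/14.06 = 0.7916
L = ρ/(1−ρ) = 0.7916/(1 − 0.7916) = 0.7916/0.2084 = 3.7986

Final: 3.7986


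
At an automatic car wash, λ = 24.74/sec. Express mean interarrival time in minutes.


Mean interarrival time = 1/λ = 1/24.74 second = 0.04042 second
In minutes: 0.04042 × 0.0166667 = 0.0006737 min

Final: 0.0006737 min


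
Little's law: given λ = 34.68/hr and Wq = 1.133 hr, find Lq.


Lq = λWq = 34.68·1.133 = 39.2924

Final: 39.2924


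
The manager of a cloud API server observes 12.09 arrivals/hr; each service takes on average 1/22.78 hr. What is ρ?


ρ = λ/μ = 12.09/22.78 = 0.5307

Final: 0.5307


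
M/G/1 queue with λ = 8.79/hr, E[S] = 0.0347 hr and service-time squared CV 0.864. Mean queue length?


ρ = λ·E[S] = 8.79·0.0347 = 0.3050
Lq = ρ²(1+C_s²)/(2(1−ρ)) = 0.09303·(1+0.864)/(2·0.6950)
= 0.09303·1.8640/1.3900 = 0.12476

Final: 0.12476


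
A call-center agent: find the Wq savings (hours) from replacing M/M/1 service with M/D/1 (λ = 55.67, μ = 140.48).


ρ = 55.67/140.48 = 0.3963
Wq(M/M/1) = ρ/(μ−λ) = 0.3963/84.81 = 0.004673 hr
Wq(M/D/1) = ρ/(2(μ−λ)) = 0.002336 hr
Savings = 0.004673 − 0.002336 = 0.002336 hr

Final: 0.002336 hr


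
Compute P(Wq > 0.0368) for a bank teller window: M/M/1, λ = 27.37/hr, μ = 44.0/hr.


ρ = 27.37/44.0 = 0.6220
P(Wq > t) = ρ·e^{−(μ−λ)t} = 0.6220·e^{−0.6120}
= 0.6220·0.542274 = 0.337319

Final: 0.337319


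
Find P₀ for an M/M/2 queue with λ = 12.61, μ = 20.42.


a = λ/μ = 12.61/20.42 = 0.6175; ρ = a/c = 0.3088
Σ_{k=0}^{1} a^k/k! (terms k=0..1) = 1.00000 + 0.61753 = 1.61753
Tail: a^2/(2!(1−ρ)) = 0.38135/(2·0.6912) = 0.27584
P₀ = 1/(1.61753 + 0.27584) = 1/1.89338 = 0.528157

Final: 0.528157


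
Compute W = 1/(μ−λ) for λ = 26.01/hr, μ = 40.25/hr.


W = 1/(μ−λ) = 1/(40.25 − 26.01) = 1/14.24 = 0.07022 hr

Final: 0.07022 hr


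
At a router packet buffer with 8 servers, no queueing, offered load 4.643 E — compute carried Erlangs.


B(8,4.643) = 0.054133 (Erlang-B)
Carried load = a(1 − B) = 4.643·(1 − 0.054133) = 4.643·0.945867 = 4.3917 E

Final: 4.3917 Erlangs


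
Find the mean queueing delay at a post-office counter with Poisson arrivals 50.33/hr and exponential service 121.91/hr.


ρ = 50.33/121.91 = 0.4128
Wq = ρ/(μ−λ) = 0.4128/(121.91 − 50.33) = 0.4128/71.58 = 0.005768 hr

Final: 0.005768 hr


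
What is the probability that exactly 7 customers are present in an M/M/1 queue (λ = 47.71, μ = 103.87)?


ρ = 47.71/103.87 = 0.4593
P_n = (1−ρ)·ρ^n = (1 − 0.4593)·0.4593^7 = 0.5407·0.004314 = 0.002332

Final: 0.002332


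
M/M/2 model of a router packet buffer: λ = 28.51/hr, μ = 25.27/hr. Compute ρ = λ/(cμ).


ρ = λ/(cμ) = 28.51/(2·25.27) = 28.51/50.54 = 0.5641

Final: 0.5641


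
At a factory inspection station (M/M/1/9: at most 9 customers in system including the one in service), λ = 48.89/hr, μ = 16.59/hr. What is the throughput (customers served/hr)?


ρ = 2.9470; P_K = (1−ρ)ρ^9/(1−ρ^10) = 0.660680
λ_eff = λ(1 − P_K) = 48.89·(1 − 0.660680) = 48.89·0.339320 = 16.5893 /hr

Final: 16.5893 /hr


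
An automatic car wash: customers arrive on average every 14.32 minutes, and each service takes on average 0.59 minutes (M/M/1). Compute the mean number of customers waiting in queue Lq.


λ = 60/14.32 = 4.1899 /hr
μ = 60/0.59 = 101.6949 /hr
ρ = λ/μ = 4.1899/101.6949 = 0.04120
Lq = ρ²/(1−ρ) = 0.001698/0.9588 = 0.001770

Final: 0.001770


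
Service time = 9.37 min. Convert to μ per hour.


μ = 1/(service time) in consistent units.
1 hour = 60 min, so μ = 60/9.37 = 6.4034 per hour

Final: 6.4034 /hr


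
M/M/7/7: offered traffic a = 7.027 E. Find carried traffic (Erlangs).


B(7,7.027) = 0.250542 (Erlang-B)
Carried load = a(1 − B) = 7.027·(1 − 0.250542) = 7.027·0.749458 = 5.2664 E

Final: 5.2664 Erlangs


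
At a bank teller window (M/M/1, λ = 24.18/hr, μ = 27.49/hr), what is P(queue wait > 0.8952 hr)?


ρ = 24.18/27.49 = 0.8796
P(Wq > t) = ρ·e^{−(μ−λ)t} = 0.8796·e^{−2.9631}
= 0.8796·0.051658 = 0.045438

Final: 0.045438


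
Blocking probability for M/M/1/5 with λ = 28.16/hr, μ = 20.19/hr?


ρ = λ/μ = 28.16/20.19 = 1.3947
P_K = (1−ρ)ρ^K/(1−ρ^(K+1)) = (-0.3947·5.278149)/(1 − 7.361698)
= -2.083549/-6.361698 = 0.327515

Final: 0.327515


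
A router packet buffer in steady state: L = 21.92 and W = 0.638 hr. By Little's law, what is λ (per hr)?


λ = L/W = 21.92/0.638 = 34.3574 /hr

Final: 34.3574 /hr


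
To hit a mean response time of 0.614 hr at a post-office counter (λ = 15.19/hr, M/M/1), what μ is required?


W = 1/(μ−λ) ⇒ μ − λ = 1/W = 1/0.614 = 1.6287
μ = λ + 1/W = 15.19 + 1.6287 = 16.8187 per hr

Final: 16.8187 /hr


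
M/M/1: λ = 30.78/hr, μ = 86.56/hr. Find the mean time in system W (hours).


W = 1/(μ−λ) = 1/(86.56 − 30.78) = 1/55.78 = 0.01793 hr

Final: 0.01793 hr


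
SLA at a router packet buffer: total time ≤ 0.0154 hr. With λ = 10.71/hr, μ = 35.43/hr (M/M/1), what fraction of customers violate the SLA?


W ~ Exponential(μ−λ) for M/M/1.
μ − λ = 35.43 − 10.71 = 24.7200
P(W > t) = e^{−(μ−λ)t} = e^{−0.3807} = 0.683391

Final: 0.683391


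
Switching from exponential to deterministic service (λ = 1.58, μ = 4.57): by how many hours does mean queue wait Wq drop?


ρ = 1.58/4.57 = 0.3457
Wq(M/M/1) = ρ/(μ−λ) = 0.3457/2.99 = 0.11563 hr
Wq(M/D/1) = ρ/(2(μ−λ)) = 0.05781 hr
Savings = 0.11563 − 0.05781 = 0.05781 hr

Final: 0.05781 hr
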